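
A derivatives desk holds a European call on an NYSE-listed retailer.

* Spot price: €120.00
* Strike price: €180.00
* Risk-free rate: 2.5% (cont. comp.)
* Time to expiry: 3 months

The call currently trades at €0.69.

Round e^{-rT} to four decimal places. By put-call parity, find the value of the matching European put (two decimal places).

€59.57

e^(−rT) = e^(−0.025·0.25) = 0.9938
Put-call parity: C − P = S − K·e^(−rT) = 120 − 180·0.9938 = 120 − 178.8840 = -58.8840
P = C − (C − P) = 0.69 − (-58.8840) = 59.5740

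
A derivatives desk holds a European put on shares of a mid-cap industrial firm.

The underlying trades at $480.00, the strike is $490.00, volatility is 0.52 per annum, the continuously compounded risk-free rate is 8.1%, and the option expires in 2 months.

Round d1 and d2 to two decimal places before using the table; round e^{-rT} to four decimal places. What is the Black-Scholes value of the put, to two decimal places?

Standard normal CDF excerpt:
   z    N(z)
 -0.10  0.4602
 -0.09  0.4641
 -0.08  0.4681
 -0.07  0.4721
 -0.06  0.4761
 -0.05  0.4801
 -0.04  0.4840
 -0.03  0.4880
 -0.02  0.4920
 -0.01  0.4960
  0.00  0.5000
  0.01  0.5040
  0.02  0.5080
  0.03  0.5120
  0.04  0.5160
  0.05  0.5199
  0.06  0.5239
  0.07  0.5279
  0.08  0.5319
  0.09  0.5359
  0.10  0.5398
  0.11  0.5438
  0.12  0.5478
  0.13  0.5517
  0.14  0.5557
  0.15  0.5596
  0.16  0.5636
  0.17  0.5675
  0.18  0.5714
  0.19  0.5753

$42.04

σ√T = 0.52 × 0.4082 = 0.2123
ln(S/K) + (r + σ²/2)T = ln(480/490) + (0.081 + 0.52²/2)·0.1667 = -0.0206 + 0.0360 = 0.0154
d₁ = 0.0154 / 0.2123 = 0.0726 which rounds to 0.07
d₂ = d₁ − σ√T = 0.0726 − 0.2123 = -0.1397 which rounds to -0.14
e^(−rT) = e^(−0.081·0.1667) = 0.9866
P = 490·0.9866·N(0.14) − 480·N(-0.07) = 490·0.9866·0.5557 − 480·0.4721 = 268.6443 − 226.6080 = 42.0363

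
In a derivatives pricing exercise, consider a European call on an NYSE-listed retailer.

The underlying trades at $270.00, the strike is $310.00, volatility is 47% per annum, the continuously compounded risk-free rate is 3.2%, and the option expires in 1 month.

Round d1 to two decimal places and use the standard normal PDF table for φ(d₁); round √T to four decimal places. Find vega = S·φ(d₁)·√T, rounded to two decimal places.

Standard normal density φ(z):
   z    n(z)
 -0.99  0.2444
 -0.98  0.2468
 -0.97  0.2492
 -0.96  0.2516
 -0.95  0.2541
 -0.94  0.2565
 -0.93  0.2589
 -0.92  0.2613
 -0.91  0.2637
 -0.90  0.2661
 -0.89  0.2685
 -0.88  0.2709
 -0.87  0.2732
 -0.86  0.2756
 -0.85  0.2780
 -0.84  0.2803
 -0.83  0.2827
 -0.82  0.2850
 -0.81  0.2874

σ√T = 0.47 × 0.2887 = 0.1357
d₁ = [ln(270/310) + (0.032 + 0.47²/2)·0.08333] / 0.1357 = [-0.1382 + 0.0119] / 0.1357 = -0.9307 ⇒ -0.93
√T = √0.08333 = 0.2887
φ(d₁) = φ(-0.93) = 0.2589
vega = S·φ(d₁)·√T = 270·0.2589·0.2887 = 20.1810

20.18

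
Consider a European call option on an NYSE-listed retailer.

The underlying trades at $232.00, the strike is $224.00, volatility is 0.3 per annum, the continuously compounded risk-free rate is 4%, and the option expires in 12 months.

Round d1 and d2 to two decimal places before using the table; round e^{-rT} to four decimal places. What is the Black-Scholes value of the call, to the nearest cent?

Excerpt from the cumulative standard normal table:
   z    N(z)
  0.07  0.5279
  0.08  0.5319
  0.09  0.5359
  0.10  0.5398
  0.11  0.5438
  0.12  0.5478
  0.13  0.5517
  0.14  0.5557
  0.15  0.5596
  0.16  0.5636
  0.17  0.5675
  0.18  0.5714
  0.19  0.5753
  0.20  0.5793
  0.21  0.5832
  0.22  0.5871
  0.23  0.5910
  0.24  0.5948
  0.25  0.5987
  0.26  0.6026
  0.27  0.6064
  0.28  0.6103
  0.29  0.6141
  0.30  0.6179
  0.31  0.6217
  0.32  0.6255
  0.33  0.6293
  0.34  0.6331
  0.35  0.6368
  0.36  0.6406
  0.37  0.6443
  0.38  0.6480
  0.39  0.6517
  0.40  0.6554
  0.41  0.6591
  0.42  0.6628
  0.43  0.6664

T = 1;  σ√T = 0.3000
d₁ = [ln(232/224) + (0.04 + ½·0.3²)·1] / (σ√T) = (0.0351 + 0.0850) / 0.3000 = 0.4003 → 0.40
d₂ = 0.4003 − 0.3000 = 0.1003 → 0.10
exp(−rT) = exp(−0.04·1) = 0.9608
N(d₁) = N(0.40) = 0.6554;  N(d₂) = N(0.10) = 0.5398
C = 232·0.6554 − 224·0.9608·0.5398 = 152.0528 − 116.1753 = 35.8775

$35.88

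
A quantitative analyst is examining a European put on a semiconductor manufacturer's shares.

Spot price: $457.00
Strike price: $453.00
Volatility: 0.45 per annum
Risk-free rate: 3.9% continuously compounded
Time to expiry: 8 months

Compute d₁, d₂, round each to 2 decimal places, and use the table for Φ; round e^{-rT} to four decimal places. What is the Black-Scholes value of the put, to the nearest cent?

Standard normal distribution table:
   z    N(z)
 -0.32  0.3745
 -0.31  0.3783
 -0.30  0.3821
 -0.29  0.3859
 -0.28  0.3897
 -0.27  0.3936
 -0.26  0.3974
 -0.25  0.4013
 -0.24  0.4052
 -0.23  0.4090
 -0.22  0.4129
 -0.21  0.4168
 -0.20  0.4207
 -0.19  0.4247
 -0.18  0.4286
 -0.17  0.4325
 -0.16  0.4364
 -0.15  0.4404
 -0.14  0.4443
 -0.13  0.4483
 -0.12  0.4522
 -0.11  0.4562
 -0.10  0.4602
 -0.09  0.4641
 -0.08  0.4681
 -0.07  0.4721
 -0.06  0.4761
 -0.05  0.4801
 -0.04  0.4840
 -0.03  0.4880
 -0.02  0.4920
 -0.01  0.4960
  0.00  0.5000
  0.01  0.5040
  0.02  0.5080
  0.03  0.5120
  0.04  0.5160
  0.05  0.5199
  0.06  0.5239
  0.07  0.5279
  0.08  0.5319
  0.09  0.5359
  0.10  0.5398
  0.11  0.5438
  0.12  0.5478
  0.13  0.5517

σ√T = 0.45·√0.6667 = 0.3674
ln(S/K) + (r + σ²/2)T = ln(457/453) + (0.039 + 0.45²/2)·0.6667 = 0.0088 + 0.0935 = 0.1023
d₁ = 0.1023 / 0.3674 = 0.2784 ⇒ 0.28
d₂ = d₁ − σ√T = 0.2784 − 0.3674 = -0.0890 ⇒ -0.09
e^(−rT) = e^(−0.039·0.6667) = 0.9743
N(−d₂) = N(0.09) = 0.5359;  N(−d₁) = N(-0.28) = 0.3897
P = 453·0.9743·0.5359 − 457·0.3897 = 236.5237 − 178.0929 = 58.4308

$58.43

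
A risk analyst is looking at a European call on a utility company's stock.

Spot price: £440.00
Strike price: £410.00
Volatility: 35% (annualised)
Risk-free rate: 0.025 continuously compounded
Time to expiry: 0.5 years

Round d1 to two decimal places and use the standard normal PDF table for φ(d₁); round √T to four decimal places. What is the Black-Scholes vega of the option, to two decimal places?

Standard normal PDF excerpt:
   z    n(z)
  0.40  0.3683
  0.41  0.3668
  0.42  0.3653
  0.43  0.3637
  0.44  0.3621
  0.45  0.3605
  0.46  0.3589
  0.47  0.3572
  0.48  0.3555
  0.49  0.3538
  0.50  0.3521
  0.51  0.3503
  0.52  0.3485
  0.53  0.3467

T = 0.5;  σ√T = 0.2475
d₁ = [ln(440/410) + (0.025 + 0.35²/2)·0.5] / 0.2475 = [0.0706 + 0.0431] / 0.2475 = 0.4596 ⇒ 0.46
√T = √0.5 = 0.7071
φ(d₁) = φ(0.46) = 0.3589
vega = S·φ(d₁)·√T = 440·0.3589·0.7071 = 111.6624
(Vega is the same for a European call and put with the same parameters.)

111.66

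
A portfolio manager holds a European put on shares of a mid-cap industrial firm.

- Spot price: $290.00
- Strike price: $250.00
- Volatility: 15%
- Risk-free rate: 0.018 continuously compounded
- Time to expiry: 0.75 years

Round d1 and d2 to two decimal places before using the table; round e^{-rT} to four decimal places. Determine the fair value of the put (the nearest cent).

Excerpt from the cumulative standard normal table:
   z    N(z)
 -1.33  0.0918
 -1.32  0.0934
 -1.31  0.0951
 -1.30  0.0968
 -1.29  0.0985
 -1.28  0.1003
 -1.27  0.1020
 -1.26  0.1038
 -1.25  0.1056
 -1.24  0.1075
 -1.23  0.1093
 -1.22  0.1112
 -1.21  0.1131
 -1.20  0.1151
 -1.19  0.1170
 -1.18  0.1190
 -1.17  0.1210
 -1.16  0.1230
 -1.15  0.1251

$1.77

T = 0.75;  σ√T = 0.1299
d₁ = [ln(290/250) + (0.018 + ½·0.15²)·0.75] / (σ√T) = (0.1484 + 0.0219) / 0.1299 = 1.3114 ≈ 1.31
d₂ = 1.3114 − 0.1299 = 1.1815 ≈ 1.18
e^(−rT) = e^(−0.018·0.75) = 0.9866
N(−d₂) = N(-1.18) = 0.1190;  N(−d₁) = N(-1.31) = 0.0951
P = 250·0.9866·0.1190 − 290·0.0951 = 29.3514 − 27.5790 = 1.7723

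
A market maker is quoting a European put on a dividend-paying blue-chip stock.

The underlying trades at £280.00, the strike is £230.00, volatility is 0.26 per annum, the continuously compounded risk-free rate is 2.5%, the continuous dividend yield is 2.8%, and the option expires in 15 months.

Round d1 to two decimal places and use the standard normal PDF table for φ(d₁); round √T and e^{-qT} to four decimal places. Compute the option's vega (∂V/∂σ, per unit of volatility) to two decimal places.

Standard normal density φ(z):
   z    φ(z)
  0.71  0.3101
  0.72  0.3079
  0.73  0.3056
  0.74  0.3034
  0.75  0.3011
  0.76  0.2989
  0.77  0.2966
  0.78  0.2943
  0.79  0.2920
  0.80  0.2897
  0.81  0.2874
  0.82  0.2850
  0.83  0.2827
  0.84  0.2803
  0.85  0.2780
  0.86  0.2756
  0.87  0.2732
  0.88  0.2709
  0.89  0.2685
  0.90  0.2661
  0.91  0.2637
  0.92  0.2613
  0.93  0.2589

σ√T = 0.26·√1.25 = 0.2907
d₁ = [ln(280/230) + (0.025 − 0.028 + 0.26²/2)·1.25] / 0.2907 = [0.1967 + 0.0385] / 0.2907 = 0.8091 ≈ 0.81
√T = √1.25 = 1.1180
φ(d₁) = φ(0.81) = 0.2874
e^(−qT) = e^(−0.028·1.25) = 0.9656
vega = S·e^(−qT)·φ(d₁)·√T = 280·0.9656·0.2874·1.1180 = 86.8728
(Call and put vega coincide under Black-Scholes.)

86.87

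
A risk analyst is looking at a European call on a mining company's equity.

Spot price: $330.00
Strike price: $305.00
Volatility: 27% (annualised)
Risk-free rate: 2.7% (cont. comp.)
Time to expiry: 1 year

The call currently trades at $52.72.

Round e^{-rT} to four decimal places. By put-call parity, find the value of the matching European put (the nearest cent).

exp(−rT) = exp(−0.027·1) = 0.9734
Put-call parity: C − P = S − K·e^(−rT) = 330 − 305·0.9734 = 330 − 296.8870 = 33.1130
P = C − (C − P) = 52.72 − (33.1130) = 19.6070

$19.61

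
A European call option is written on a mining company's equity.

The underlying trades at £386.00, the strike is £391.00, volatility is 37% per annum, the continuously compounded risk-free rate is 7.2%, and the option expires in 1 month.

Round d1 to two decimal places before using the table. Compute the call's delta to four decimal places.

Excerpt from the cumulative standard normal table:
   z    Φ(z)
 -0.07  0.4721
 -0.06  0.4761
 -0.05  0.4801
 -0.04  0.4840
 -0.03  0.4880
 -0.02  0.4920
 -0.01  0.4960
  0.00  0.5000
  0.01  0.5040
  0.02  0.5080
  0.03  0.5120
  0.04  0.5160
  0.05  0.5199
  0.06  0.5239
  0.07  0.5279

σ√T = 0.37 × 0.2887 = 0.1068
d₁ = [ln(386/391) + (0.072 + 0.37²/2)·0.08333] / 0.1068 = [-0.0129 + 0.0117] / 0.1068 = -0.0109 ≈ -0.01
N(d₁) = N(-0.01) = 0.4960
Δ_call = N(d₁) = 0.4960

0.4960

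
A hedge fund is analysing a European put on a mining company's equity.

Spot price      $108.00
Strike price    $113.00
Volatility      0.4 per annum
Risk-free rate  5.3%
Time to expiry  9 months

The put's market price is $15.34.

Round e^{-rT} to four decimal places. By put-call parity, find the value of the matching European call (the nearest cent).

e^(−rT) = e^(−0.053·0.75) = 0.9610
Put-call parity: C − P = S − K·e^(−rT) = 108 − 113·0.9610 = 108 − 108.5930 = -0.5930
C = P + (C − P) = 15.34 + (-0.5930) = 14.7470

$14.75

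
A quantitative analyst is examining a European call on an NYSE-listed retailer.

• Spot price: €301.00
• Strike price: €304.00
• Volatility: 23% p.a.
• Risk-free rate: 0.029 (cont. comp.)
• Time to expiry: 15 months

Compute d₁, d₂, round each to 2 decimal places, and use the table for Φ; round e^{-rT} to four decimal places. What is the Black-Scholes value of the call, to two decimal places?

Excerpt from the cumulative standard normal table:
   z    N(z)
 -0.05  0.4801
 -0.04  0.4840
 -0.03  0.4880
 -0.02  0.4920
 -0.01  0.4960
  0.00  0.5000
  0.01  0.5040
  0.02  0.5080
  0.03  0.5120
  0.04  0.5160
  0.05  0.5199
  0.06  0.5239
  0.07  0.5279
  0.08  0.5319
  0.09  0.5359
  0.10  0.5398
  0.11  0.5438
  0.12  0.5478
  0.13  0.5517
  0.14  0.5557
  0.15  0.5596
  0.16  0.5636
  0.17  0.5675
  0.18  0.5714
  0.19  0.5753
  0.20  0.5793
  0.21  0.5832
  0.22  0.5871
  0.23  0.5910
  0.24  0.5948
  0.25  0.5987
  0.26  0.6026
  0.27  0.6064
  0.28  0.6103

€34.82

σ√T = 0.23 × 1.1180 = 0.2571
d₁ = [ln(301/304) + (0.029 + 0.23²/2)·1.25] / 0.2571 = [-0.0099 + 0.0693] / 0.2571 = 0.2310 which rounds to 0.23
d₂ = d₁ − σ√T = 0.2310 − 0.2571 = -0.0262 which rounds to -0.03
e^(−rT) = e^(−0.029·1.25) = 0.9644
C = 301·N(0.23) − 304·0.9644·N(-0.03) = 301·0.5910 − 304·0.9644·0.4880 = 177.8910 − 143.0707 = 34.8203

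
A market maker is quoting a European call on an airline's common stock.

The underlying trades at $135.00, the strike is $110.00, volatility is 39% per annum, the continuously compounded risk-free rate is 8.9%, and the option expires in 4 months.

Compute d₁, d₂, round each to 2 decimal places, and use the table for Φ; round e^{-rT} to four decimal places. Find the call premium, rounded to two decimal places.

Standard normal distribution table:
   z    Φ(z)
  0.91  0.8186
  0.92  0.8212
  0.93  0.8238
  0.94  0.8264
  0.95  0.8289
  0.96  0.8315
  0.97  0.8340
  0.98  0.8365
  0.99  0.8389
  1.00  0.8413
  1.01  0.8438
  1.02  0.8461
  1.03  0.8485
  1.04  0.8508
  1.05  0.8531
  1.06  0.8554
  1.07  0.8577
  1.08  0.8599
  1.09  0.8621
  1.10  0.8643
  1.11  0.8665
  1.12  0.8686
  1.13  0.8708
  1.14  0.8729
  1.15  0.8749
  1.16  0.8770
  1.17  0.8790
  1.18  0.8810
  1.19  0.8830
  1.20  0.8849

$30.14

σ√T = 0.39·√0.3333 = 0.2252
d₁ = [ln(135/110) + (0.089 + 0.39²/2)·0.3333] / 0.2252 = [0.2048 + 0.0550] / 0.2252 = 1.1539 ⇒ 1.15
d₂ = d₁ − σ√T = 1.1539 − 0.2252 = 0.9287 ⇒ 0.93
e^(−rT) = e^(−0.089·0.3333) = 0.9708
C = 135·N(1.15) − 110·0.9708·N(0.93) = 135·0.8749 − 110·0.9708·0.8238 = 118.1115 − 87.9720 = 30.1395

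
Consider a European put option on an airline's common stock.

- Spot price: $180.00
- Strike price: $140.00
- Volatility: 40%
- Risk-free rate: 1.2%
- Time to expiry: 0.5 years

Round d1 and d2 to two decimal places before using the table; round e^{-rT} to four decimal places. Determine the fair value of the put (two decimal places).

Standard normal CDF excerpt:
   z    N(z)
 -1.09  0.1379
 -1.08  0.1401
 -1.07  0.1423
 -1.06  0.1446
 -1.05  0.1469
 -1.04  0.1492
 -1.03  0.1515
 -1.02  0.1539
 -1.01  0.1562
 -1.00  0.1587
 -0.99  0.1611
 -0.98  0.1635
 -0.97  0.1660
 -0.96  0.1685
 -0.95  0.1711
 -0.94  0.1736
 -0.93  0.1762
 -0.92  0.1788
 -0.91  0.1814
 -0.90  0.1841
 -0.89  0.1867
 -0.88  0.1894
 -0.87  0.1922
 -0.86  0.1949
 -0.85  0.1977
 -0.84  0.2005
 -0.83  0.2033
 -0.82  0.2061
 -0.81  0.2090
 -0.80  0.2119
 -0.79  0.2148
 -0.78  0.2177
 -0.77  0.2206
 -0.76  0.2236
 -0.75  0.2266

T = 0.5;  σ√T = 0.2828
d₁ = [ln(180/140) + (0.012 + ½·0.4²)·0.5] / (σ√T) = (0.2513 + 0.0460) / 0.2828 = 1.0512 ⇒ 1.05
d₂ = 1.0512 − 0.2828 = 0.7683 ⇒ 0.77
e^(−rT) = e^(−0.012·0.5) = 0.9940
P = 140·0.9940·N(-0.77) − 180·N(-1.05) = 140·0.9940·0.2206 − 180·0.1469 = 30.6987 − 26.4420 = 4.2567

$4.26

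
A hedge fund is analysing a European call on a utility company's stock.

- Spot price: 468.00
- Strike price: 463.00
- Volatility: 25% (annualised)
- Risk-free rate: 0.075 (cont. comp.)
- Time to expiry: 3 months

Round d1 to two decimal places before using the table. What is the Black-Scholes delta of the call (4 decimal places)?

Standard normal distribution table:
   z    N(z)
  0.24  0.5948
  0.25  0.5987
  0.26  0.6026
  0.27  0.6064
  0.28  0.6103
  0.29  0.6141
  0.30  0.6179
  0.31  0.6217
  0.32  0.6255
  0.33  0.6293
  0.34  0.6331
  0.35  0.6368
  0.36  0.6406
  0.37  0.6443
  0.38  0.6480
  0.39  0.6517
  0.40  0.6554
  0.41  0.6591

σ√T = 0.25 × 0.5000 = 0.1250
ln(S/K) + (r + σ²/2)T = ln(468/463) + (0.075 + 0.25²/2)·0.25 = 0.0107 + 0.0266 = 0.0373
d₁ = 0.0373 / 0.1250 = 0.2984 ≈ 0.30
N(d₁) = N(0.30) = 0.6179
Δ_call = N(d₁) = 0.6179

0.6179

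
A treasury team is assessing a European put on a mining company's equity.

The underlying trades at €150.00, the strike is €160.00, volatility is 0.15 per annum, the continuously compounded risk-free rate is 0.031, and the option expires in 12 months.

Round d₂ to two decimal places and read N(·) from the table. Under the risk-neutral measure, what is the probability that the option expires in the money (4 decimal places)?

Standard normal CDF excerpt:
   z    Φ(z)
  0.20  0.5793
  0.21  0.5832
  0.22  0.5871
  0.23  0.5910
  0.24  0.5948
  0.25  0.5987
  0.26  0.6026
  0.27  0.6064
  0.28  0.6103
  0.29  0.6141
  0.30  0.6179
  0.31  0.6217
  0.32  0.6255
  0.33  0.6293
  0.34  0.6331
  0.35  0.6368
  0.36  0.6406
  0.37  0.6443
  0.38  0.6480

σ√T = 0.15 × 1.0000 = 0.1500
d₁ = [ln(150/160) + (0.031 + 0.15²/2)·1] / 0.1500 = [-0.0645 + 0.0422] / 0.1500 = -0.1486 → -0.15
d₂ = d₁ − σ√T = -0.1486 − 0.1500 = -0.2986 → -0.30
Risk-neutral Pr[S_T < K] = N(−d₂) = N(0.30) = 0.6179

0.6179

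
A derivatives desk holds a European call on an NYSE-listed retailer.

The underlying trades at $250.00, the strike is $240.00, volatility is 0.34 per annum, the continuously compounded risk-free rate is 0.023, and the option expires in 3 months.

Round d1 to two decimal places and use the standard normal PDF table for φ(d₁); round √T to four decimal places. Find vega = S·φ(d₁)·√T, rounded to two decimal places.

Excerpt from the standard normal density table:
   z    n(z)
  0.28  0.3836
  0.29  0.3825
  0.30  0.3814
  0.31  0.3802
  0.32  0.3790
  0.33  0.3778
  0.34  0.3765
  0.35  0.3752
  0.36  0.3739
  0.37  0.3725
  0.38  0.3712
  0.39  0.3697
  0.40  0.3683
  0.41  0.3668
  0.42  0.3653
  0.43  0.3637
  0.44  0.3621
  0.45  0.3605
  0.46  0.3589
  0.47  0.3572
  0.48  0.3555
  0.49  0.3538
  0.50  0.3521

46.74

T = 0.25;  σ√T = 0.1700
d₁ = [ln(250/240) + (0.023 + ½·0.34²)·0.25] / (σ√T) = (0.0408 + 0.0202) / 0.1700 = 0.3590 ⇒ 0.36
√T = √0.25 = 0.5000
φ(d₁) = φ(0.36) = 0.3739
vega = S·φ(d₁)·√T = 250·0.3739·0.5000 = 46.7375
(Call and put vega coincide under Black-Scholes.)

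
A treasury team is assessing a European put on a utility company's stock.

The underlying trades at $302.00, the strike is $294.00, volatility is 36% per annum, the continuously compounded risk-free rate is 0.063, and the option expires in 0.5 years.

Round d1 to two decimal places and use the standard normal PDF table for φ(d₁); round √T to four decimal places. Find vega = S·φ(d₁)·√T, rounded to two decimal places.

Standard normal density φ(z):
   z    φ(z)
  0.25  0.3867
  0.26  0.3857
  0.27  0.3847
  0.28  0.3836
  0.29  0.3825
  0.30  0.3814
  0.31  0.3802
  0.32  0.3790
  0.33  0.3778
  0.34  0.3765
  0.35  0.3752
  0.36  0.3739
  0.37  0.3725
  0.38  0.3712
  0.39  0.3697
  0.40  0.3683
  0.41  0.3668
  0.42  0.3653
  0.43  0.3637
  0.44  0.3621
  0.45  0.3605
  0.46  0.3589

T = 0.5;  σ√T = 0.2546
ln(S/K) + (r + σ²/2)T = ln(302/294) + (0.063 + 0.36²/2)·0.5 = 0.0268 + 0.0639 = 0.0907
d₁ = 0.0907 / 0.2546 = 0.3565 ⇒ 0.36
√T = √0.5 = 0.7071
φ(d₁) = φ(0.36) = 0.3739
vega = S·φ(d₁)·√T = 302·0.3739·0.7071 = 79.8442
(Vega is the same for a European call and put with the same parameters.)

79.84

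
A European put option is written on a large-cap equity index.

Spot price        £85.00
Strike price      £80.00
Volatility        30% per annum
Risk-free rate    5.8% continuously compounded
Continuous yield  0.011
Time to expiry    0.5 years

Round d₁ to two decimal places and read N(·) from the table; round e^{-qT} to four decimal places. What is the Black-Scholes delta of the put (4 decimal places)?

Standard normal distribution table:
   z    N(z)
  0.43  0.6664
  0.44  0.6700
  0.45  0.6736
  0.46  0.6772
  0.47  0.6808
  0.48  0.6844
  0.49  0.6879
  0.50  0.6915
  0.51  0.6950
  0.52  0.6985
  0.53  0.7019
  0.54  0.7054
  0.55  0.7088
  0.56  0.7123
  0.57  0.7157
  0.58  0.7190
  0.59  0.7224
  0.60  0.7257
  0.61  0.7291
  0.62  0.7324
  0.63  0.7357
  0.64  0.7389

-0.3068

σ√T = 0.3 × 0.7071 = 0.2121
d₁ = [ln(85/80) + (0.058 − 0.011 + 0.3²/2)·0.5] / 0.2121 = [0.0606 + 0.0460] / 0.2121 = 0.5026 → 0.50
N(d₁) = N(0.50) = 0.6915
Δ_put = exp(−qT)·(N(d₁) − 1) = 0.9945·(0.6915 − 1) = -0.3068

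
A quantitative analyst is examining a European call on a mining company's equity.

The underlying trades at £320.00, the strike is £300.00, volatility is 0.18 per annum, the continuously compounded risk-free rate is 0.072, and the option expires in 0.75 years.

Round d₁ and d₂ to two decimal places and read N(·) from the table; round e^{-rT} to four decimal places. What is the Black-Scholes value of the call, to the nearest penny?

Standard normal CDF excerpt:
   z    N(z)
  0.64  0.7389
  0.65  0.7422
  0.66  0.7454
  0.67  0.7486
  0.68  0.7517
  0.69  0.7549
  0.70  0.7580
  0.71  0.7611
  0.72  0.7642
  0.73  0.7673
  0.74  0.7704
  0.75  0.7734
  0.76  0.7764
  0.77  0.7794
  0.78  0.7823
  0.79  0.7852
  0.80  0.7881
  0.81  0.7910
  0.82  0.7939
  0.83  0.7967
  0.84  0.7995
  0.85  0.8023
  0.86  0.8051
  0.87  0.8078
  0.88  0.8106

£42.19

σ√T = 0.18 × 0.8660 = 0.1559
ln(S/K) + (r + σ²/2)T = ln(320/300) + (0.072 + 0.18²/2)·0.75 = 0.0645 + 0.0662 = 0.1307
d₁ = 0.1307 / 0.1559 = 0.8384 which rounds to 0.84
d₂ = d₁ − σ√T = 0.8384 − 0.1559 = 0.6825 which rounds to 0.68
e^(−rT) = e^(−0.072·0.75) = 0.9474
N(d₁) = N(0.84) = 0.7995;  N(d₂) = N(0.68) = 0.7517
C = 320·0.7995 − 300·0.9474·0.7517 = 255.8400 − 213.6482 = 42.1918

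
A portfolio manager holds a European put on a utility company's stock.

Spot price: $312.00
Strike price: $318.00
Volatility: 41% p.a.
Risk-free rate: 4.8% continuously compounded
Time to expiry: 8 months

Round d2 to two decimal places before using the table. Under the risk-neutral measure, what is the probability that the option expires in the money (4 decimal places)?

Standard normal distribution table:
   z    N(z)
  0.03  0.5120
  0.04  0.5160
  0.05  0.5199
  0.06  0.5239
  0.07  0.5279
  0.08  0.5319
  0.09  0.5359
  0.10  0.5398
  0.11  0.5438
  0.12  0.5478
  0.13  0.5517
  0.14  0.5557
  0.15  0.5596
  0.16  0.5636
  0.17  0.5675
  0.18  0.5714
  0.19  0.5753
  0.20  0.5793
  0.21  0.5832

0.5517

σ√T = 0.41 × 0.8165 = 0.3348
d₁ = [ln(312/318) + (0.048 + 0.41²/2)·0.6667] / 0.3348 = [-0.0190 + 0.0880] / 0.3348 = 0.2061 ≈ 0.21
d₂ = d₁ − σ√T = 0.2061 − 0.3348 = -0.1287 ≈ -0.13
Risk-neutral Pr[S_T < K] = N(−d₂) = N(0.13) = 0.5517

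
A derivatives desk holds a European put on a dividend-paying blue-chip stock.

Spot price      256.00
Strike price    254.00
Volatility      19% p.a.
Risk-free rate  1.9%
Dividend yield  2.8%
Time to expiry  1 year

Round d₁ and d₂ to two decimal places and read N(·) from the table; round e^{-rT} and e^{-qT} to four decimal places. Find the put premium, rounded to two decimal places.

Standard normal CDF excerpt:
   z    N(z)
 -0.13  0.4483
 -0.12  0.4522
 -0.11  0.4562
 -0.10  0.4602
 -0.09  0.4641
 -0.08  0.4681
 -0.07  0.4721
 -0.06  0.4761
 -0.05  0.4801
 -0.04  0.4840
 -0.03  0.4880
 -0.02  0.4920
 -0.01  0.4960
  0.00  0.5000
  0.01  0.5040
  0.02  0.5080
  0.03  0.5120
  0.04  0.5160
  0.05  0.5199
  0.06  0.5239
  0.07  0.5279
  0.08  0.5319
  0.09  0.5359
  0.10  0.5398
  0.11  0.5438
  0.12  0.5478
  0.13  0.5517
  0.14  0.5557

T = 1;  σ√T = 0.1900
d₁ = [ln(256/254) + (0.019 − 0.028 + 0.19²/2)·1] / 0.1900 = [0.0078 + 0.0090] / 0.1900 = 0.0889 ≈ 0.09
d₂ = d₁ − σ√T = 0.0889 − 0.1900 = -0.1011 ≈ -0.10
exp(−qT) = exp(−0.028·1) = 0.9724;  exp(−rT) = exp(−0.019·1) = 0.9812
N(−d₂) = N(0.10) = 0.5398;  N(−d₁) = N(-0.09) = 0.4641
P = 254·0.9812·0.5398 − 256·0.9724·0.4641 = 134.5315 − 115.5305 = 19.0011

19.00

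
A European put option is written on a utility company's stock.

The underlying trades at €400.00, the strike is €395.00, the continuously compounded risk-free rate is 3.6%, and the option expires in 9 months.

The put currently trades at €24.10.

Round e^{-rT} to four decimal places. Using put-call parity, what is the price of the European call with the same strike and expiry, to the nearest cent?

€39.61

e^(−rT) = e^(−0.036·0.75) = 0.9734
Put-call parity: C − P = S − K·e^(−rT) = 400 − 395·0.9734 = 400 − 384.4930 = 15.5070
C = P + (C − P) = 24.10 + (15.5070) = 39.6070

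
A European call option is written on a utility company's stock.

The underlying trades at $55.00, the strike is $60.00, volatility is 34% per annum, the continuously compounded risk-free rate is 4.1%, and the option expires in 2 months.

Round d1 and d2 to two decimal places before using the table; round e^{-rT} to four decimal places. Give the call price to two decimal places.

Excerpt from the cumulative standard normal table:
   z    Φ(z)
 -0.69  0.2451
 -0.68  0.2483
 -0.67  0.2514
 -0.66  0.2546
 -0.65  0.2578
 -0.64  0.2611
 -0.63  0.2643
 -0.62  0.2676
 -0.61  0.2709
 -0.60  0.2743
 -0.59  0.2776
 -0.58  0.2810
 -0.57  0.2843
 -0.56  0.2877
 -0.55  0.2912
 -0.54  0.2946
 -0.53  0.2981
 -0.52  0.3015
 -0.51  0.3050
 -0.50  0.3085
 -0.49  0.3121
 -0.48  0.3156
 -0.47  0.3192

$1.41

σ√T = 0.34·√0.1667 = 0.1388
d₁ = [ln(55/60) + (0.041 + ½·0.34²)·0.1667] / (σ√T) = (-0.0870 + 0.0165) / 0.1388 = -0.5082 → -0.51
d₂ = -0.5082 − 0.1388 = -0.6470 → -0.65
exp(−rT) = exp(−0.041·0.1667) = 0.9932
C = 55·N(-0.51) − 60·0.9932·N(-0.65) = 55·0.3050 − 60·0.9932·0.2578 = 16.7750 − 15.3628 = 1.4122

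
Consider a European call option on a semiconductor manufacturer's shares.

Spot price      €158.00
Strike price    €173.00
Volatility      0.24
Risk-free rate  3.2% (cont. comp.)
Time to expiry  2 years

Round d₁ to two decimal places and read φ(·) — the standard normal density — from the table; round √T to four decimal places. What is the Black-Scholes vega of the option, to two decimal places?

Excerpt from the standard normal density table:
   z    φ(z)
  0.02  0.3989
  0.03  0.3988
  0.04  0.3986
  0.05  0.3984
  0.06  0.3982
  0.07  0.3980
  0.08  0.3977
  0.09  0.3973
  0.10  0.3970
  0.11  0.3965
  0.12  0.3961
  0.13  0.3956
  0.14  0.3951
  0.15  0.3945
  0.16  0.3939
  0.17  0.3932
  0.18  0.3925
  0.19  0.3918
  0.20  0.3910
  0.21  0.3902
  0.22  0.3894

88.77

T = 2;  σ√T = 0.3394
ln(S/K) + (r + σ²/2)T = ln(158/173) + (0.032 + 0.24²/2)·2 = -0.0907 + 0.1216 = 0.0309
d₁ = 0.0309 / 0.3394 = 0.0911 which rounds to 0.09
√T = √2 = 1.4142
φ(d₁) = φ(0.09) = 0.3973
vega = S·φ(d₁)·√T = 158·0.3973·1.4142 = 88.7741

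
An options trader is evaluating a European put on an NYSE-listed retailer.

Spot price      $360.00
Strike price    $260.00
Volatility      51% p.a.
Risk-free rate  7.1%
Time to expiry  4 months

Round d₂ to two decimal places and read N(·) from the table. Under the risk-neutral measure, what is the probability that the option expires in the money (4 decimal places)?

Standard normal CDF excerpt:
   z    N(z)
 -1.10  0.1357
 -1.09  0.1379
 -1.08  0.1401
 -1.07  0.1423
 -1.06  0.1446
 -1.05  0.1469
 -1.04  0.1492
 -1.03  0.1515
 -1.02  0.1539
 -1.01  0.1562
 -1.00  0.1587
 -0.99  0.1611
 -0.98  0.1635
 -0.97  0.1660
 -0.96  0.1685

σ√T = 0.51 × 0.5774 = 0.2944
d₁ = [ln(360/260) + (0.071 + 0.51²/2)·0.3333] / 0.2944 = [0.3254 + 0.0670] / 0.2944 = 1.3328 ≈ 1.33
d₂ = d₁ − σ√T = 1.3328 − 0.2944 = 1.0383 ≈ 1.04
Pr(exercise) under Q = N(−d₂) = N(-1.04) = 0.1492

0.1492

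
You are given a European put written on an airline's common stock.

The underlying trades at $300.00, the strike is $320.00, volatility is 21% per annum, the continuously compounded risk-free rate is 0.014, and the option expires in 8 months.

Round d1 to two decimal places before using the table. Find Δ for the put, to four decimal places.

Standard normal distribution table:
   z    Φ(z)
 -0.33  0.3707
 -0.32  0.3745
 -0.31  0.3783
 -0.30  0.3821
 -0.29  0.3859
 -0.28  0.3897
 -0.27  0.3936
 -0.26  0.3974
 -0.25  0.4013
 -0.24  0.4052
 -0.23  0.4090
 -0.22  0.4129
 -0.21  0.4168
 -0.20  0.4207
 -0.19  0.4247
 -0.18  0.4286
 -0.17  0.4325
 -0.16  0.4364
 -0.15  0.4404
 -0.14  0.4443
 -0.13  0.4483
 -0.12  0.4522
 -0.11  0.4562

-0.5948

σ√T = 0.21 × 0.8165 = 0.1715
d₁ = [ln(300/320) + (0.014 + ½·0.21²)·0.6667] / (σ√T) = (-0.0645 + 0.0240) / 0.1715 = -0.2362 ≈ -0.24
N(d₁) = N(-0.24) = 0.4052
Δ_put = N(d₁) − 1 = 0.4052 − 1 = -0.5948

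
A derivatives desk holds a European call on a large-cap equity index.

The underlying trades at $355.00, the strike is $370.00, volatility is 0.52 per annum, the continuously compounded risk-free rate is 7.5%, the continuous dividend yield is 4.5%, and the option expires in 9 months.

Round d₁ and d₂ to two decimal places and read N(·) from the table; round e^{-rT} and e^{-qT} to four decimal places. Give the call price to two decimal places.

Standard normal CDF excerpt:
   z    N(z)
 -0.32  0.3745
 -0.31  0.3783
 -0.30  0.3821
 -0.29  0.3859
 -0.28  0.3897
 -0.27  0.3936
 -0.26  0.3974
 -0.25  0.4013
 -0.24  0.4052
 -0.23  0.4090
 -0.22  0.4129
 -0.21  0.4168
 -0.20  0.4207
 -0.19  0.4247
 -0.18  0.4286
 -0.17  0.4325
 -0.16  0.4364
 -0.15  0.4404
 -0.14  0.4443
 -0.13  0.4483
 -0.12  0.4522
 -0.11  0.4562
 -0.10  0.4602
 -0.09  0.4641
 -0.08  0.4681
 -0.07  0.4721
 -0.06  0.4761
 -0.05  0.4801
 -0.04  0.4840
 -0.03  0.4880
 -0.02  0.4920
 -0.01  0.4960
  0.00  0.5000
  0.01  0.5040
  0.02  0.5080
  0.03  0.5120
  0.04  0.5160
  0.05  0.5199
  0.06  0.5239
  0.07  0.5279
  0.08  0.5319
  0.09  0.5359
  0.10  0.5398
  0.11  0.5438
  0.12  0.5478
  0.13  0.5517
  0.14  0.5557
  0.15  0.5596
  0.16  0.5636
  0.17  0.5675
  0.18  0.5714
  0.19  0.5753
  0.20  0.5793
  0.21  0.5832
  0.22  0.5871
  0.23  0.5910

$58.45

σ√T = 0.52 × 0.8660 = 0.4503
d₁ = [ln(355/370) + (0.075 − 0.045 + 0.52²/2)·0.75] / 0.4503 = [-0.0414 + 0.1239] / 0.4503 = 0.1832 which rounds to 0.18
d₂ = d₁ − σ√T = 0.1832 − 0.4503 = -0.2671 which rounds to -0.27
exp(−qT) = exp(−0.045·0.75) = 0.9668;  exp(−rT) = exp(−0.075·0.75) = 0.9453
N(d₁) = N(0.18) = 0.5714;  N(d₂) = N(-0.27) = 0.3936
C = 355·0.9668·0.5714 − 370·0.9453·0.3936 = 196.1125 − 137.6659 = 58.4466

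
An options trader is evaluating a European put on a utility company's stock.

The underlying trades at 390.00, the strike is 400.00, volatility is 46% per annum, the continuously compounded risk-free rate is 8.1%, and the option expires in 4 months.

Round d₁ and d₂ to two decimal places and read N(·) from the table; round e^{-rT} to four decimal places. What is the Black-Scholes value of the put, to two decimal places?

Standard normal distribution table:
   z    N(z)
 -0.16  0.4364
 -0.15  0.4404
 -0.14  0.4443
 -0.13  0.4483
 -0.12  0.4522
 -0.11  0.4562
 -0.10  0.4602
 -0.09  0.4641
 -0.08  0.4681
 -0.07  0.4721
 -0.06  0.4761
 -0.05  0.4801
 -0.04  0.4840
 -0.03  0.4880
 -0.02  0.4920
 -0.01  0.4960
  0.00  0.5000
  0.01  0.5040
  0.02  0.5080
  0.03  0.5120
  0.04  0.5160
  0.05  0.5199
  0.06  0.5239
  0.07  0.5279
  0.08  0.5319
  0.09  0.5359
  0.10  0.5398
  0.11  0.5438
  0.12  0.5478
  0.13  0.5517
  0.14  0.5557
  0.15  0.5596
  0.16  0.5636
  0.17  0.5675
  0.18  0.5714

T = 0.3333;  σ√T = 0.2656
d₁ = [ln(390/400) + (0.081 + 0.46²/2)·0.3333] / 0.2656 = [-0.0253 + 0.0623] / 0.2656 = 0.1391 → 0.14
d₂ = d₁ − σ√T = 0.1391 − 0.2656 = -0.1265 → -0.13
exp(−rT) = exp(−0.081·0.3333) = 0.9734
P = 400·0.9734·N(0.13) − 390·N(-0.14) = 400·0.9734·0.5517 − 390·0.4443 = 214.8099 − 173.2770 = 41.5329

41.53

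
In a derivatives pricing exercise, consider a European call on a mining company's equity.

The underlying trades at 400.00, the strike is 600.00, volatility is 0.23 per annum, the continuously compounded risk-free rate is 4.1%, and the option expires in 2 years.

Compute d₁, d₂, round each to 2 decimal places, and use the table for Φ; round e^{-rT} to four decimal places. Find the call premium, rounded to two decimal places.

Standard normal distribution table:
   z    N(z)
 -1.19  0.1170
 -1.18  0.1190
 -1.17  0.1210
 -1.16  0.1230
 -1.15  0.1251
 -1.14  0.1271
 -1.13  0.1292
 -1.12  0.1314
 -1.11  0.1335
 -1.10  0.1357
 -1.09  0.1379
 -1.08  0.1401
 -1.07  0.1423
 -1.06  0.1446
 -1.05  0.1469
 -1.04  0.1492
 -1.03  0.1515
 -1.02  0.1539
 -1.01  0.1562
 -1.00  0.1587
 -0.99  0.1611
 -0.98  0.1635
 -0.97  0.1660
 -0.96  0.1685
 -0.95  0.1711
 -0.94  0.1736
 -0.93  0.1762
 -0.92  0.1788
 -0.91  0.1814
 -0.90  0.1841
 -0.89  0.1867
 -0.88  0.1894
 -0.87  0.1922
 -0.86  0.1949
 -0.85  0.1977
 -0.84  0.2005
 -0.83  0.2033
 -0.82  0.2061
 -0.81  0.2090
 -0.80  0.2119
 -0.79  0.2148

13.33

σ√T = 0.23·√2 = 0.3253
d₁ = [ln(400/600) + (0.041 + 0.23²/2)·2] / 0.3253 = [-0.4055 + 0.1349] / 0.3253 = -0.8318 ⇒ -0.83
d₂ = d₁ − σ√T = -0.8318 − 0.3253 = -1.1571 ⇒ -1.16
e^(−rT) = e^(−0.041·2) = 0.9213
N(d₁) = N(-0.83) = 0.2033;  N(d₂) = N(-1.16) = 0.1230
C = 400·0.2033 − 600·0.9213·0.1230 = 81.3200 − 67.9919 = 13.3281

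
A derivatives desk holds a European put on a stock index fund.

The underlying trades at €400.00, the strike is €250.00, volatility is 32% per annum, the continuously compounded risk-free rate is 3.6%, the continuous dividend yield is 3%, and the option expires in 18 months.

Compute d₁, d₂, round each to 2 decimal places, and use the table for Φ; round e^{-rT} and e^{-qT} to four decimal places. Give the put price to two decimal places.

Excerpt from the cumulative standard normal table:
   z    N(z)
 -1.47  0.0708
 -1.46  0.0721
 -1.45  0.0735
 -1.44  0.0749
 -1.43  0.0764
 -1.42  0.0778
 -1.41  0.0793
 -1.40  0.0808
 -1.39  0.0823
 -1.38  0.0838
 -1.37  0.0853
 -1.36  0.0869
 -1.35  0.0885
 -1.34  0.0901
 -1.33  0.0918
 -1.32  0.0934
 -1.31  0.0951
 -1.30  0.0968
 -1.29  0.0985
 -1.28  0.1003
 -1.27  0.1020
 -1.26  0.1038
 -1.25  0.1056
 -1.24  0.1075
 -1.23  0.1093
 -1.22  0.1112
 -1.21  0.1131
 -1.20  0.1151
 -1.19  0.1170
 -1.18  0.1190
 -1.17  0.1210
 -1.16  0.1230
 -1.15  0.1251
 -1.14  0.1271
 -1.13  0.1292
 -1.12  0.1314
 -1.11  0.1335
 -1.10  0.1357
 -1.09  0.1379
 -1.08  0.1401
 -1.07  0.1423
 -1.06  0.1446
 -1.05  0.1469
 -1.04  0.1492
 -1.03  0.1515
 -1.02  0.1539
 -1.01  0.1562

σ√T = 0.32·√1.5 = 0.3919
d₁ = [ln(400/250) + (0.036 − 0.03 + 0.32²/2)·1.5] / 0.3919 = [0.4700 + 0.0858] / 0.3919 = 1.4182 which rounds to 1.42
d₂ = d₁ − σ√T = 1.4182 − 0.3919 = 1.0262 which rounds to 1.03
e^(−qT) = e^(−0.03·1.5) = 0.9560;  e^(−rT) = e^(−0.036·1.5) = 0.9474
N(−d₂) = N(-1.03) = 0.1515;  N(−d₁) = N(-1.42) = 0.0778
P = 250·0.9474·0.1515 − 400·0.9560·0.0778 = 35.8828 − 29.7507 = 6.1321

€6.13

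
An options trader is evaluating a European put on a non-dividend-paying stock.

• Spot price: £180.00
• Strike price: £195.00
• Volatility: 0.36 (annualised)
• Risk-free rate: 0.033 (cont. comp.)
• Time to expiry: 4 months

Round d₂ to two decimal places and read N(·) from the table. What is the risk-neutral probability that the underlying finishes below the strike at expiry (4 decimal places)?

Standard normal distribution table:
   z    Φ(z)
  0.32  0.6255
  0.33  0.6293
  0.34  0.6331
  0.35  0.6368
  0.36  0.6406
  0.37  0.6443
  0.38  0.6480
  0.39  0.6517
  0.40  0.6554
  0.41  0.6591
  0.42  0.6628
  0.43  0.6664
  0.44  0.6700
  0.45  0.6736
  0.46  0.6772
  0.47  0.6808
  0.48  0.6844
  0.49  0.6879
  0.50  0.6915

0.6700

σ√T = 0.36 × 0.5774 = 0.2078
d₁ = [ln(180/195) + (0.033 + ½·0.36²)·0.3333] / (σ√T) = (-0.0800 + 0.0326) / 0.2078 = -0.2283 ⇒ -0.23
d₂ = -0.2283 − 0.2078 = -0.4361 ⇒ -0.44
Risk-neutral Pr[S_T < K] = N(−d₂) = N(0.44) = 0.6700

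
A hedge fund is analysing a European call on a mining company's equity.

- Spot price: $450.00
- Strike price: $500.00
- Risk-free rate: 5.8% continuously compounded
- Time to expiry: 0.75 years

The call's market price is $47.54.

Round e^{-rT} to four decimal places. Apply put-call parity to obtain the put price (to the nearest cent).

exp(−rT) = exp(−0.058·0.75) = 0.9574
Put-call parity: C − P = S − K·e^(−rT) = 450 − 500·0.9574 = 450 − 478.7000 = -28.7000
P = C − (C − P) = 47.54 − (-28.7000) = 76.2400

$76.24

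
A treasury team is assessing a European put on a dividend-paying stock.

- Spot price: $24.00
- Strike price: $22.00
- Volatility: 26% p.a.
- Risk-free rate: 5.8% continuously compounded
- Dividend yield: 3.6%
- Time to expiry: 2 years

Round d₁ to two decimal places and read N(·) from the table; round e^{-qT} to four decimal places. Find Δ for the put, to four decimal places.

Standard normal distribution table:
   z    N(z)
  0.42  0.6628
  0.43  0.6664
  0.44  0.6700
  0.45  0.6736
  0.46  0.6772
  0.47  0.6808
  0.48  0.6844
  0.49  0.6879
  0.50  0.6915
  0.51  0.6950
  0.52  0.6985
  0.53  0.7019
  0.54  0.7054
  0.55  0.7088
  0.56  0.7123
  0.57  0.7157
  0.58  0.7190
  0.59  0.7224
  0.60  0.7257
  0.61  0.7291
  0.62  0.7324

-0.2741

σ√T = 0.26 × 1.4142 = 0.3677
d₁ = [ln(24/22) + (0.058 − 0.036 + 0.26²/2)·2] / 0.3677 = [0.0870 + 0.1116] / 0.3677 = 0.5402 → 0.54
N(d₁) = N(0.54) = 0.7054
Δ_put = e^(−qT)·(N(d₁) − 1) = 0.9305·(0.7054 − 1) = -0.2741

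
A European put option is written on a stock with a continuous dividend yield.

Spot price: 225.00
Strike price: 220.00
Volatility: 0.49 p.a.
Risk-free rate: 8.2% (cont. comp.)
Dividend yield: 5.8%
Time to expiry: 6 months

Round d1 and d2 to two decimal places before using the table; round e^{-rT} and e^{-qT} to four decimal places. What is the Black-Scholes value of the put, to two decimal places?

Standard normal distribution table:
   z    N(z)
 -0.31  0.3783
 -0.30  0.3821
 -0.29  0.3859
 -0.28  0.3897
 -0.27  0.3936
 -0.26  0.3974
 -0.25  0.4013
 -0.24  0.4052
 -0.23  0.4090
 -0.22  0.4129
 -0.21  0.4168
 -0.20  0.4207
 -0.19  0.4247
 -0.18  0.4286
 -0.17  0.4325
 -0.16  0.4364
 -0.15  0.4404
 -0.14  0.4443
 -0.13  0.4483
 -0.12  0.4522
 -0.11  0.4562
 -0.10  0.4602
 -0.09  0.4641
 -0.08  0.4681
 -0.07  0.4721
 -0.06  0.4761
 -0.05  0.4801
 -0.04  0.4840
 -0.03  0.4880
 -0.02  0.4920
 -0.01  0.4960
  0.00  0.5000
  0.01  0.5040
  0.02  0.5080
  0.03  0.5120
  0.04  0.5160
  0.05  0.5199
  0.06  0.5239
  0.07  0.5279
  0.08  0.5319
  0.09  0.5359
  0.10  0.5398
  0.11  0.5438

25.44

σ√T = 0.49·√0.5 = 0.3465
d₁ = [ln(225/220) + (0.082 − 0.058 + ½·0.49²)·0.5] / (σ√T) = (0.0225 + 0.0720) / 0.3465 = 0.2727 which rounds to 0.27
d₂ = 0.2727 − 0.3465 = -0.0737 which rounds to -0.07
e^(−qT) = e^(−0.058·0.5) = 0.9714;  e^(−rT) = e^(−0.082·0.5) = 0.9598
N(−d₂) = N(0.07) = 0.5279;  N(−d₁) = N(-0.27) = 0.3936
P = 220·0.9598·0.5279 − 225·0.9714·0.3936 = 111.4693 − 86.0272 = 25.4421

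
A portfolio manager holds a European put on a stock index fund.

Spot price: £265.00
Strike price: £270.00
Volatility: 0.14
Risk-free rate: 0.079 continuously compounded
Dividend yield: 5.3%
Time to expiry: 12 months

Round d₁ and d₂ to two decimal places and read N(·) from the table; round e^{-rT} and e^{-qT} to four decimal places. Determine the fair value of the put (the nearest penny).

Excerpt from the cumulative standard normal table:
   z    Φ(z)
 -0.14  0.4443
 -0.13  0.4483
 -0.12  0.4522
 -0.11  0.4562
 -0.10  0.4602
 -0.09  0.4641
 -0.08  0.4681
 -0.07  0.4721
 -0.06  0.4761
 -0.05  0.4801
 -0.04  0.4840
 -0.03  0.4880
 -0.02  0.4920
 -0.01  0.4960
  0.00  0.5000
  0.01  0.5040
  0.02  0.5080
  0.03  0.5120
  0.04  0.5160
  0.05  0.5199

£13.09

T = 1;  σ√T = 0.1400
ln(S/K) + (r − q + σ²/2)T = ln(265/270) + (0.079 − 0.053 + 0.14²/2)·1 = -0.0187 + 0.0358 = 0.0171
d₁ = 0.0171 / 0.1400 = 0.1222 which rounds to 0.12
d₂ = d₁ − σ√T = 0.1222 − 0.1400 = -0.0178 which rounds to -0.02
e^(−qT) = e^(−0.053·1) = 0.9484;  e^(−rT) = e^(−0.079·1) = 0.9240
N(−d₂) = N(0.02) = 0.5080;  N(−d₁) = N(-0.12) = 0.4522
P = 270·0.9240·0.5080 − 265·0.9484·0.4522 = 126.7358 − 113.6496 = 13.0862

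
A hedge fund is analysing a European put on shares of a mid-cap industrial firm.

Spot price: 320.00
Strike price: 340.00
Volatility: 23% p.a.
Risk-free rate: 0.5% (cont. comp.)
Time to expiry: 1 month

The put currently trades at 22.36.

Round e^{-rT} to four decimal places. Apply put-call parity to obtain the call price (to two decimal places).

2.50

e^(−rT) = e^(−0.005·0.08333) = 0.9996
Put-call parity: C − P = S − K·e^(−rT) = 320 − 340·0.9996 = 320 − 339.8640 = -19.8640
C = P + (C − P) = 22.36 + (-19.8640) = 2.4960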